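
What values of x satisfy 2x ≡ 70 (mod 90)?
x ≡ 35 (mod 45)

gcd(2, 90) = 2, which divides 70, so solutions exist.
Divide through by 2: x ≡ 35 (mod 45).
The coefficient of x is now 1, so x ≡ 35 (mod 45).
Check: 2 × 35 = 70 ≡ 70 (mod 90).
x ≡ 35 (mod 45), giving 2 solutions mod 90.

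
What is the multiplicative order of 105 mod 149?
4

149 is prime, so ord(105) divides φ(149) = 148.
Divisors of 148: 1, 2, 4, 37, 74, 148.
Repeated squaring: 105^1 ≡ 105, 105^2 ≡ 148, 105^4 ≡ 1, 105^8 ≡ 1, 105^16 ≡ 1, 105^32 ≡ 1, 105^64 ≡ 1, 105^128 ≡ 1 (mod 149).
Test 105^d mod 149 for each divisor d in increasing order:
105^1 ≡ 105
105^2 ≡ 148
105^4 ≡ 1  ← first divisor giving 1
The order is 4.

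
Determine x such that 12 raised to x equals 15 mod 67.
48

Baby-step giant-step with step n = ⌈√67⌉ = 9.
Baby steps 12^j mod 67 (j:value) for j=0..8: 0:1, 1:12, 2:10, 3:53, 4:33, 5:61, 6:62, 7:7, 8:17.
Giant-step multiplier: 12^(-9) ≡ 12^(66-9) = 12^57 ≡ 45 (mod 67).
Giant steps γ_i = 15·45^i mod 67: γ_0=15, γ_1=5, γ_2=24, γ_3=8, γ_4=25, γ_5=53 (in table at j=3).
x = i·n + j = 5·9 + 3 = 48.
Check: 12^48 ≡ 15 (mod 67).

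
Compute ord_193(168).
96

193 is prime, so ord(168) divides φ(193) = 192.
Divisors of 192: 1, 2, 3, 4, 6, 8, 12, 16, 24, 32, 48, 64, 96, 192.
Repeated squaring: 168^1 ≡ 168, 168^2 ≡ 46, 168^4 ≡ 186, 168^8 ≡ 49, 168^16 ≡ 85, 168^32 ≡ 84, 168^64 ≡ 108, 168^128 ≡ 84 (mod 193).
Test 168^d mod 193 for each divisor d in increasing order:
168^1 ≡ 168
168^2 ≡ 46
168^3 = 168^2·168^1 ≡ 8
168^4 ≡ 186
168^6 = 168^4·168^2 ≡ 64
168^8 ≡ 49
168^12 = 168^8·168^4 ≡ 43
168^16 ≡ 85
168^24 = 168^16·168^8 ≡ 112
168^32 ≡ 84
168^48 = 168^32·168^16 ≡ 192
168^64 ≡ 108
168^96 = 168^64·168^32 ≡ 1  ← first divisor giving 1
The order is 96.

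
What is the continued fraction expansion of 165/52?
[3; 5, 1, 3, 2]

Euclidean algorithm steps:
165 = 3 × 52 + 9
52 = 5 × 9 + 7
9 = 1 × 7 + 2
7 = 3 × 2 + 1
2 = 2 × 1 + 0
Continued fraction: [3; 5, 1, 3, 2]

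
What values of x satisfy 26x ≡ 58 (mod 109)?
x ≡ 19 (mod 109)

gcd(26, 109) = 1, which divides 58, so solutions exist.
Find 26^(-1) mod 109 by the extended Euclidean algorithm:
109 = 4 × 26 + 5  ⟹  5 = (1)·109 + (-4)·26
26 = 5 × 5 + 1  ⟹  1 = (-5)·109 + (21)·26
So (21)·26 ≡ 1 (mod 109), i.e. 26^(-1) ≡ 21 (mod 109).
x ≡ 21 × 58 = 1218 ≡ 19 (mod 109).
Check: 26 × 19 = 494 ≡ 58 (mod 109).
Unique solution: x ≡ 19 (mod 109)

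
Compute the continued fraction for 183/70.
[2; 1, 1, 1, 1, 2, 5]

Euclidean algorithm steps:
183 = 2 × 70 + 43
70 = 1 × 43 + 27
43 = 1 × 27 + 16
27 = 1 × 16 + 11
16 = 1 × 11 + 5
11 = 2 × 5 + 1
5 = 5 × 1 + 0
Continued fraction: [2; 1, 1, 1, 1, 2, 5]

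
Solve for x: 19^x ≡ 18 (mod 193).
106

Baby-step giant-step with step n = ⌈√193⌉ = 14.
Baby steps 19^j mod 193 (j:value) for j=0..13: 0:1, 1:19, 2:168, 3:104, 4:46, 5:102, 6:8, 7:152, 8:186, 9:60, 10:175, 11:44, 12:64, 13:58.
Giant-step multiplier: 19^(-14) ≡ 19^(192-14) = 19^178 ≡ 31 (mod 193).
Giant steps γ_i = 18·31^i mod 193: γ_0=18, γ_1=172, γ_2=121, γ_3=84, γ_4=95, γ_5=50, γ_6=6, γ_7=186 (in table at j=8).
x = i·n + j = 7·14 + 8 = 106.
Check: 19^106 ≡ 18 (mod 193).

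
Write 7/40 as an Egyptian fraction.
1/6 + 1/120

Greedy algorithm:
7/40: ceiling(40/7) = 6, use 1/6
1/120: ceiling(120/1) = 120, use 1/120
Result: 7/40 = 1/6 + 1/120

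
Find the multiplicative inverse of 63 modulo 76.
35

gcd(63, 76) = 1, so the inverse exists.
Extended Euclidean algorithm on (76, 63):
76 = 1 × 63 + 13  ⟹  13 = (1)·76 + (-1)·63
63 = 4 × 13 + 11  ⟹  11 = (-4)·76 + (5)·63
13 = 1 × 11 + 2  ⟹  2 = (5)·76 + (-6)·63
11 = 5 × 2 + 1  ⟹  1 = (-29)·76 + (35)·63
So (35)·63 ≡ 1 (mod 76), i.e. 63^(-1) ≡ 35 (mod 76).
Check: 63 × 35 = 2205 ≡ 1 (mod 76)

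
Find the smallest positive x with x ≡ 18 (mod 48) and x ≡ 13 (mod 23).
450

Using Chinese Remainder Theorem:
M = 48 × 23 = 1104
M1 = 23, M2 = 48
y1 = 23^(-1) mod 48 = 23
y2 = 48^(-1) mod 23 = 12
x = (18×23×23 + 13×48×12) mod 1104 = 450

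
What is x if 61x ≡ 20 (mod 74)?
x ≡ 44 (mod 74)

gcd(61, 74) = 1, which divides 20, so solutions exist.
Find 61^(-1) mod 74 by the extended Euclidean algorithm:
74 = 1 × 61 + 13  ⟹  13 = (1)·74 + (-1)·61
61 = 4 × 13 + 9  ⟹  9 = (-4)·74 + (5)·61
13 = 1 × 9 + 4  ⟹  4 = (5)·74 + (-6)·61
9 = 2 × 4 + 1  ⟹  1 = (-14)·74 + (17)·61
So (17)·61 ≡ 1 (mod 74), i.e. 61^(-1) ≡ 17 (mod 74).
x ≡ 17 × 20 = 340 ≡ 44 (mod 74).
Check: 61 × 44 = 2684 ≡ 20 (mod 74).
Unique solution: x ≡ 44 (mod 74)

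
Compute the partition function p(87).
38887673

p(n) counts ways to write n as a sum of positive integers (order ignored).
Euler's pentagonal recurrence: p(k) = p(k-1) + p(k-2) - p(k-5) - p(k-7) + p(k-12) + p(k-15) - ... (offsets j(3j∓1)/2, signs ++--, p(0)=1, p(<0)=0).
DP table for k = 0..86: p(0)=1, p(1)=1, p(2)=2, p(3)=3, p(4)=5, p(5)=7, p(6)=11, p(7)=15, p(8)=22, p(9)=30, p(10)=42, p(11)=56, p(12)=77, p(13)=101, p(14)=135, p(15)=176, p(16)=231, p(17)=297, p(18)=385, p(19)=490, p(20)=627, p(21)=792, p(22)=1002, p(23)=1255, p(24)=1575, p(25)=1958, p(26)=2436, p(27)=3010, p(28)=3718, p(29)=4565, p(30)=5604, p(31)=6842, p(32)=8349, p(33)=10143, p(34)=12310, p(35)=14883, p(36)=17977, p(37)=21637, p(38)=26015, p(39)=31185, p(40)=37338, p(41)=44583, p(42)=53174, p(43)=63261, p(44)=75175, p(45)=89134, p(46)=105558, p(47)=124754, p(48)=147273, p(49)=173525, p(50)=204226, p(51)=239943, p(52)=281589, p(53)=329931, p(54)=386155, p(55)=451276, p(56)=526823, p(57)=614154, p(58)=715220, p(59)=831820, p(60)=966467, p(61)=1121505, p(62)=1300156, p(63)=1505499, p(64)=1741630, p(65)=2012558, p(66)=2323520, p(67)=2679689, p(68)=3087735, p(69)=3554345, p(70)=4087968, p(71)=4697205, p(72)=5392783, p(73)=6185689, p(74)=7089500, p(75)=8118264, p(76)=9289091, p(77)=10619863, p(78)=12132164, p(79)=13848650, p(80)=15796476, p(81)=18004327, p(82)=20506255, p(83)=23338469, p(84)=26543660, p(85)=30167357, p(86)=34262962.
Final step: p(87) = p(86) + p(85) - p(82) - p(80) + p(75) + p(72) - p(65) - p(61) + p(52) + p(47) - p(36) - p(30) + p(17) + p(10)
= 34262962 + 30167357 - 20506255 - 15796476 + 8118264 + 5392783 - 2012558 - 1121505 + 281589 + 124754 - 17977 - 5604 + 297 + 42
= 38887673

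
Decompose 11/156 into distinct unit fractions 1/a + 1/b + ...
1/15 + 1/260

Greedy algorithm:
11/156: ceiling(156/11) = 15, use 1/15
1/260: ceiling(260/1) = 260, use 1/260
Result: 11/156 = 1/15 + 1/260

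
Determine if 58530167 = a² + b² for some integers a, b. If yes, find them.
Not possible

Factorization: 58530167 = 17 × 151^3
By Fermat: n is sum of two squares iff every prime p ≡ 3 (mod 4) appears to even power.
Prime(s) ≡ 3 (mod 4) with odd exponent: [(151, 3)]
Therefore 58530167 cannot be expressed as a² + b².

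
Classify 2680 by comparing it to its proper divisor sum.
abundant

Proper divisors of 2680: sum = 1 + 2 + 4 + 5 + 8 + 10 + 20 + 40 + 67 + 134 + 268 + 335 + 536 + 670 + 1340 = 3440
Since 3440 > 2680, 2680 is abundant.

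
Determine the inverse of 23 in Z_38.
5

gcd(23, 38) = 1, so the inverse exists.
Extended Euclidean algorithm on (38, 23):
38 = 1 × 23 + 15  ⟹  15 = (1)·38 + (-1)·23
23 = 1 × 15 + 8  ⟹  8 = (-1)·38 + (2)·23
15 = 1 × 8 + 7  ⟹  7 = (2)·38 + (-3)·23
8 = 1 × 7 + 1  ⟹  1 = (-3)·38 + (5)·23
So (5)·23 ≡ 1 (mod 38), i.e. 23^(-1) ≡ 5 (mod 38).
Check: 23 × 5 = 115 ≡ 1 (mod 38)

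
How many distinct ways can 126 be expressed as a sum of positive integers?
3519222692

p(n) counts ways to write n as a sum of positive integers (order ignored).
Euler's pentagonal recurrence: p(k) = p(k-1) + p(k-2) - p(k-5) - p(k-7) + p(k-12) + p(k-15) - ... (offsets j(3j∓1)/2, signs ++--, p(0)=1, p(<0)=0).
DP table for k = 0..125: p(0)=1, p(1)=1, p(2)=2, p(3)=3, p(4)=5, p(5)=7, p(6)=11, p(7)=15, p(8)=22, p(9)=30, p(10)=42, p(11)=56, p(12)=77, p(13)=101, p(14)=135, p(15)=176, p(16)=231, p(17)=297, p(18)=385, p(19)=490, p(20)=627, p(21)=792, p(22)=1002, p(23)=1255, p(24)=1575, p(25)=1958, p(26)=2436, p(27)=3010, p(28)=3718, p(29)=4565, p(30)=5604, p(31)=6842, p(32)=8349, p(33)=10143, p(34)=12310, p(35)=14883, p(36)=17977, p(37)=21637, p(38)=26015, p(39)=31185, p(40)=37338, p(41)=44583, p(42)=53174, p(43)=63261, p(44)=75175, p(45)=89134, p(46)=105558, p(47)=124754, p(48)=147273, p(49)=173525, p(50)=204226, p(51)=239943, p(52)=281589, p(53)=329931, p(54)=386155, p(55)=451276, p(56)=526823, p(57)=614154, p(58)=715220, p(59)=831820, p(60)=966467, p(61)=1121505, p(62)=1300156, p(63)=1505499, p(64)=1741630, p(65)=2012558, p(66)=2323520, p(67)=2679689, p(68)=3087735, p(69)=3554345, p(70)=4087968, p(71)=4697205, p(72)=5392783, p(73)=6185689, p(74)=7089500, p(75)=8118264, p(76)=9289091, p(77)=10619863, p(78)=12132164, p(79)=13848650, p(80)=15796476, p(81)=18004327, p(82)=20506255, p(83)=23338469, p(84)=26543660, p(85)=30167357, p(86)=34262962, p(87)=38887673, p(88)=44108109, p(89)=49995925, p(90)=56634173, p(91)=64112359, p(92)=72533807, p(93)=82010177, p(94)=92669720, p(95)=104651419, p(96)=118114304, p(97)=133230930, p(98)=150198136, p(99)=169229875, p(100)=190569292, p(101)=214481126, p(102)=241265379, p(103)=271248950, p(104)=304801365, p(105)=342325709, p(106)=384276336, p(107)=431149389, p(108)=483502844, p(109)=541946240, p(110)=607163746, p(111)=679903203, p(112)=761002156, p(113)=851376628, p(114)=952050665, p(115)=1064144451, p(116)=1188908248, p(117)=1327710076, p(118)=1482074143, p(119)=1653668665, p(120)=1844349560, p(121)=2056148051, p(122)=2291320912, p(123)=2552338241, p(124)=2841940500, p(125)=3163127352.
Final step: p(126) = p(125) + p(124) - p(121) - p(119) + p(114) + p(111) - p(104) - p(100) + p(91) + p(86) - p(75) - p(69) + p(56) + p(49) - p(34) - p(26) + p(9) + p(0)
= 3163127352 + 2841940500 - 2056148051 - 1653668665 + 952050665 + 679903203 - 304801365 - 190569292 + 64112359 + 34262962 - 8118264 - 3554345 + 526823 + 173525 - 12310 - 2436 + 30 + 1
= 3519222692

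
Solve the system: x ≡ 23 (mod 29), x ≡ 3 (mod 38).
1067

Using Chinese Remainder Theorem:
M = 29 × 38 = 1102
M1 = 38, M2 = 29
y1 = 38^(-1) mod 29 = 13
y2 = 29^(-1) mod 38 = 21
x = (23×38×13 + 3×29×21) mod 1102 = 1067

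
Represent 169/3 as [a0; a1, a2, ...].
[56; 3]

Euclidean algorithm steps:
169 = 56 × 3 + 1
3 = 3 × 1 + 0
Continued fraction: [56; 3]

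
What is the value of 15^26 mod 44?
37

Repeated squaring. Binary of 26 = 11010.
15^1 ≡ 15 (mod 44); 15^2 ≡ 5 (mod 44); 15^4 ≡ 25 (mod 44); 15^8 ≡ 9 (mod 44); 15^16 ≡ 37 (mod 44)
15^26 = 15^2 × 15^8 × 15^16 ≡ 37 (mod 44)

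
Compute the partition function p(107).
431149389

p(n) counts ways to write n as a sum of positive integers (order ignored).
Euler's pentagonal recurrence: p(k) = p(k-1) + p(k-2) - p(k-5) - p(k-7) + p(k-12) + p(k-15) - ... (offsets j(3j∓1)/2, signs ++--, p(0)=1, p(<0)=0).
DP table for k = 0..106: p(0)=1, p(1)=1, p(2)=2, p(3)=3, p(4)=5, p(5)=7, p(6)=11, p(7)=15, p(8)=22, p(9)=30, p(10)=42, p(11)=56, p(12)=77, p(13)=101, p(14)=135, p(15)=176, p(16)=231, p(17)=297, p(18)=385, p(19)=490, p(20)=627, p(21)=792, p(22)=1002, p(23)=1255, p(24)=1575, p(25)=1958, p(26)=2436, p(27)=3010, p(28)=3718, p(29)=4565, p(30)=5604, p(31)=6842, p(32)=8349, p(33)=10143, p(34)=12310, p(35)=14883, p(36)=17977, p(37)=21637, p(38)=26015, p(39)=31185, p(40)=37338, p(41)=44583, p(42)=53174, p(43)=63261, p(44)=75175, p(45)=89134, p(46)=105558, p(47)=124754, p(48)=147273, p(49)=173525, p(50)=204226, p(51)=239943, p(52)=281589, p(53)=329931, p(54)=386155, p(55)=451276, p(56)=526823, p(57)=614154, p(58)=715220, p(59)=831820, p(60)=966467, p(61)=1121505, p(62)=1300156, p(63)=1505499, p(64)=1741630, p(65)=2012558, p(66)=2323520, p(67)=2679689, p(68)=3087735, p(69)=3554345, p(70)=4087968, p(71)=4697205, p(72)=5392783, p(73)=6185689, p(74)=7089500, p(75)=8118264, p(76)=9289091, p(77)=10619863, p(78)=12132164, p(79)=13848650, p(80)=15796476, p(81)=18004327, p(82)=20506255, p(83)=23338469, p(84)=26543660, p(85)=30167357, p(86)=34262962, p(87)=38887673, p(88)=44108109, p(89)=49995925, p(90)=56634173, p(91)=64112359, p(92)=72533807, p(93)=82010177, p(94)=92669720, p(95)=104651419, p(96)=118114304, p(97)=133230930, p(98)=150198136, p(99)=169229875, p(100)=190569292, p(101)=214481126, p(102)=241265379, p(103)=271248950, p(104)=304801365, p(105)=342325709, p(106)=384276336.
Final step: p(107) = p(106) + p(105) - p(102) - p(100) + p(95) + p(92) - p(85) - p(81) + p(72) + p(67) - p(56) - p(50) + p(37) + p(30) - p(15) - p(7)
= 384276336 + 342325709 - 241265379 - 190569292 + 104651419 + 72533807 - 30167357 - 18004327 + 5392783 + 2679689 - 526823 - 204226 + 21637 + 5604 - 176 - 15
= 431149389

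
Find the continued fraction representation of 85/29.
[2; 1, 13, 2]

Euclidean algorithm steps:
85 = 2 × 29 + 27
29 = 1 × 27 + 2
27 = 13 × 2 + 1
2 = 2 × 1 + 0
Continued fraction: [2; 1, 13, 2]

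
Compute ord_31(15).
10

31 is prime, so ord(15) divides φ(31) = 30.
Divisors of 30: 1, 2, 3, 5, 6, 10, 15, 30.
Repeated squaring: 15^1 ≡ 15, 15^2 ≡ 8, 15^4 ≡ 2, 15^8 ≡ 4, 15^16 ≡ 16 (mod 31).
Test 15^d mod 31 for each divisor d in increasing order:
15^1 ≡ 15
15^2 ≡ 8
15^3 = 15^2·15^1 ≡ 27
15^5 = 15^4·15^1 ≡ 30
15^6 = 15^4·15^2 ≡ 16
15^10 = 15^8·15^2 ≡ 1  ← first divisor giving 1
The order is 10.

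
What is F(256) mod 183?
72

Matrix identity: Q^n = [[F_(n+1), F_n], [F_n, F_(n-1)]] with Q = [[1,1],[1,0]].
n = 256 = 100000000₂. Square-and-multiply, entries mod 183:
Q^1 = [[1,1],[1,0]]
Q^2 = (Q^1)² = [[2,1],[1,1]]
Q^4 = (Q^2)² = [[5,3],[3,2]]
Q^8 = (Q^4)² = [[34,21],[21,13]]
Q^16 = (Q^8)² = [[133,72],[72,61]]
Q^32 = (Q^16)² = [[181,60],[60,121]]
Q^64 = (Q^32)² = [[127,3],[3,124]]
Q^128 = (Q^64)² = [[34,21],[21,13]]
Q^256 = (Q^128)² = [[133,72],[72,61]]
F_256 mod 183 = Q^256[0][1] = 72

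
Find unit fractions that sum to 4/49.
1/13 + 1/213 + 1/67841 + 1/9204734721

Greedy algorithm:
4/49: ceiling(49/4) = 13, use 1/13
3/637: ceiling(637/3) = 213, use 1/213
2/135681: ceiling(135681/2) = 67841, use 1/67841
1/9204734721: ceiling(9204734721/1) = 9204734721, use 1/9204734721
Result: 4/49 = 1/13 + 1/213 + 1/67841 + 1/9204734721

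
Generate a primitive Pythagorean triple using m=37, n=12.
(1225, 888, 1513)

Euclid's formula: a = m² - n², b = 2mn, c = m² + n²
m = 37, n = 12
a = 37² - 12² = 1369 - 144 = 1225
b = 2 × 37 × 12 = 888
c = 37² + 12² = 1369 + 144 = 1513
Verification: 1225² + 888² = 1500625 + 788544 = 2289169 = 1513² ✓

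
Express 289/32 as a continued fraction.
[9; 32]

Euclidean algorithm steps:
289 = 9 × 32 + 1
32 = 32 × 1 + 0
Continued fraction: [9; 32]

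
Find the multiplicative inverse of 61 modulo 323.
233

gcd(61, 323) = 1, so the inverse exists.
Extended Euclidean algorithm on (323, 61):
323 = 5 × 61 + 18  ⟹  18 = (1)·323 + (-5)·61
61 = 3 × 18 + 7  ⟹  7 = (-3)·323 + (16)·61
18 = 2 × 7 + 4  ⟹  4 = (7)·323 + (-37)·61
7 = 1 × 4 + 3  ⟹  3 = (-10)·323 + (53)·61
4 = 1 × 3 + 1  ⟹  1 = (17)·323 + (-90)·61
So (-90)·61 ≡ 1 (mod 323), i.e. 61^(-1) ≡ -90 ≡ 233 (mod 323).
Check: 61 × 233 = 14213 ≡ 1 (mod 323)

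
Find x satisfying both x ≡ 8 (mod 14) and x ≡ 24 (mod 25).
274

Using Chinese Remainder Theorem:
M = 14 × 25 = 350
M1 = 25, M2 = 14
y1 = 25^(-1) mod 14 = 9
y2 = 14^(-1) mod 25 = 9
x = (8×25×9 + 24×14×9) mod 350 = 274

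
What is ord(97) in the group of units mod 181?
180

181 is prime, so ord(97) divides φ(181) = 180.
Divisors of 180: 1, 2, 3, 4, 5, 6, 9, 10, 12, 15, 18, 20, 30, 36, 45, 60, 90, 180.
Repeated squaring: 97^1 ≡ 97, 97^2 ≡ 178, 97^4 ≡ 9, 97^8 ≡ 81, 97^16 ≡ 45, 97^32 ≡ 34, 97^64 ≡ 70, 97^128 ≡ 13 (mod 181).
Test 97^d mod 181 for each divisor d in increasing order:
97^1 ≡ 97
97^2 ≡ 178
97^3 = 97^2·97^1 ≡ 71
97^4 ≡ 9
97^5 = 97^4·97^1 ≡ 149
97^6 = 97^4·97^2 ≡ 154
97^9 = 97^8·97^1 ≡ 74
97^10 = 97^8·97^2 ≡ 119
97^12 = 97^8·97^4 ≡ 5
97^15 = 97^8·97^4·97^2·97^1 ≡ 174
97^18 = 97^16·97^2 ≡ 46
97^20 = 97^16·97^4 ≡ 43
97^30 = 97^16·97^8·97^4·97^2 ≡ 49
97^36 = 97^32·97^4 ≡ 125
97^45 = 97^32·97^8·97^4·97^1 ≡ 19
97^60 = 97^32·97^16·97^8·97^4 ≡ 48
97^90 = 97^64·97^16·97^8·97^2 ≡ 180
97^180 = 97^128·97^32·97^16·97^4 ≡ 1  ← first divisor giving 1
The order is 180.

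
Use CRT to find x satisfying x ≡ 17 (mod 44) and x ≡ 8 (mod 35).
1513

Using Chinese Remainder Theorem:
M = 44 × 35 = 1540
M1 = 35, M2 = 44
y1 = 35^(-1) mod 44 = 39
y2 = 44^(-1) mod 35 = 4
x = (17×35×39 + 8×44×4) mod 1540 = 1513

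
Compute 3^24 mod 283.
240

Repeated squaring. Binary of 24 = 11000.
3^1 ≡ 3 (mod 283); 3^2 ≡ 9 (mod 283); 3^4 ≡ 81 (mod 283); 3^8 ≡ 52 (mod 283); 3^16 ≡ 157 (mod 283)
3^24 = 3^8 × 3^16 ≡ 240 (mod 283)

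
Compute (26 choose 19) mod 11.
0

Using Lucas' theorem:
Write n=26 and k=19 in base 11:
n in base 11: [2, 4]
k in base 11: [1, 8]
C(26,19) mod 11 = ∏ C(n_i, k_i) mod 11
Digit binomials (mod 11): C(2,1) = 2; C(4,8) = 0 (k_i > n_i)
Product: 2 × 0 = 0 ≡ 0 (mod 11)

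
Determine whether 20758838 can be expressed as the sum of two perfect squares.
Not possible

Factorization: 20758838 = 2 × 29 × 71^3
By Fermat: n is sum of two squares iff every prime p ≡ 3 (mod 4) appears to even power.
Prime(s) ≡ 3 (mod 4) with odd exponent: [(71, 3)]
Therefore 20758838 cannot be expressed as a² + b².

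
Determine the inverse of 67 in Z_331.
84

gcd(67, 331) = 1, so the inverse exists.
Extended Euclidean algorithm on (331, 67):
331 = 4 × 67 + 63  ⟹  63 = (1)·331 + (-4)·67
67 = 1 × 63 + 4  ⟹  4 = (-1)·331 + (5)·67
63 = 15 × 4 + 3  ⟹  3 = (16)·331 + (-79)·67
4 = 1 × 3 + 1  ⟹  1 = (-17)·331 + (84)·67
So (84)·67 ≡ 1 (mod 331), i.e. 67^(-1) ≡ 84 (mod 331).
Check: 67 × 84 = 5628 ≡ 1 (mod 331)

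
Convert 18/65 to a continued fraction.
[0; 3, 1, 1, 1, 1, 3]

Euclidean algorithm steps:
18 = 0 × 65 + 18
65 = 3 × 18 + 11
18 = 1 × 11 + 7
11 = 1 × 7 + 4
7 = 1 × 4 + 3
4 = 1 × 3 + 1
3 = 3 × 1 + 0
Continued fraction: [0; 3, 1, 1, 1, 1, 3]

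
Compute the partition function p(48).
147273

p(n) counts ways to write n as a sum of positive integers (order ignored).
Euler's pentagonal recurrence: p(k) = p(k-1) + p(k-2) - p(k-5) - p(k-7) + p(k-12) + p(k-15) - ... (offsets j(3j∓1)/2, signs ++--, p(0)=1, p(<0)=0).
DP table for k = 0..47: p(0)=1, p(1)=1, p(2)=2, p(3)=3, p(4)=5, p(5)=7, p(6)=11, p(7)=15, p(8)=22, p(9)=30, p(10)=42, p(11)=56, p(12)=77, p(13)=101, p(14)=135, p(15)=176, p(16)=231, p(17)=297, p(18)=385, p(19)=490, p(20)=627, p(21)=792, p(22)=1002, p(23)=1255, p(24)=1575, p(25)=1958, p(26)=2436, p(27)=3010, p(28)=3718, p(29)=4565, p(30)=5604, p(31)=6842, p(32)=8349, p(33)=10143, p(34)=12310, p(35)=14883, p(36)=17977, p(37)=21637, p(38)=26015, p(39)=31185, p(40)=37338, p(41)=44583, p(42)=53174, p(43)=63261, p(44)=75175, p(45)=89134, p(46)=105558, p(47)=124754.
Final step: p(48) = p(47) + p(46) - p(43) - p(41) + p(36) + p(33) - p(26) - p(22) + p(13) + p(8)
= 124754 + 105558 - 63261 - 44583 + 17977 + 10143 - 2436 - 1002 + 101 + 22
= 147273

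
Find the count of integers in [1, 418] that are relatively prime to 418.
180

418 = 2 × 11 × 19
φ(n) = n × ∏(1 - 1/p) for each prime p dividing n
φ(418) = 418 × (1 - 1/2) × (1 - 1/11) × (1 - 1/19) = 180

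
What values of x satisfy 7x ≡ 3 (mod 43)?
x ≡ 25 (mod 43)

gcd(7, 43) = 1, which divides 3, so solutions exist.
Find 7^(-1) mod 43 by the extended Euclidean algorithm:
43 = 6 × 7 + 1  ⟹  1 = (1)·43 + (-6)·7
So (-6)·7 ≡ 1 (mod 43), i.e. 7^(-1) ≡ -6 ≡ 37 (mod 43).
x ≡ 37 × 3 = 111 ≡ 25 (mod 43).
Check: 7 × 25 = 175 ≡ 3 (mod 43).
Unique solution: x ≡ 25 (mod 43)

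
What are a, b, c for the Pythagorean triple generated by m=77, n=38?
(4485, 5852, 7373)

Euclid's formula: a = m² - n², b = 2mn, c = m² + n²
m = 77, n = 38
a = 77² - 38² = 5929 - 1444 = 4485
b = 2 × 77 × 38 = 5852
c = 77² + 38² = 5929 + 1444 = 7373
Verification: 4485² + 5852² = 20115225 + 34245904 = 54361129 = 7373² ✓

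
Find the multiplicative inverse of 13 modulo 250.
77

gcd(13, 250) = 1, so the inverse exists.
Extended Euclidean algorithm on (250, 13):
250 = 19 × 13 + 3  ⟹  3 = (1)·250 + (-19)·13
13 = 4 × 3 + 1  ⟹  1 = (-4)·250 + (77)·13
So (77)·13 ≡ 1 (mod 250), i.e. 13^(-1) ≡ 77 (mod 250).
Check: 13 × 77 = 1001 ≡ 1 (mod 250)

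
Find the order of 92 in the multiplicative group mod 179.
178

179 is prime, so ord(92) divides φ(179) = 178.
Divisors of 178: 1, 2, 89, 178.
Repeated squaring: 92^1 ≡ 92, 92^2 ≡ 51, 92^4 ≡ 95, 92^8 ≡ 75, 92^16 ≡ 76, 92^32 ≡ 48, 92^64 ≡ 156, 92^128 ≡ 171 (mod 179).
Test 92^d mod 179 for each divisor d in increasing order:
92^1 ≡ 92
92^2 ≡ 51
92^89 = 92^64·92^16·92^8·92^1 ≡ 178
92^178 = 92^128·92^32·92^16·92^2 ≡ 1  ← first divisor giving 1
The order is 178.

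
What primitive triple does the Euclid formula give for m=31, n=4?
(945, 248, 977)

Euclid's formula: a = m² - n², b = 2mn, c = m² + n²
m = 31, n = 4
a = 31² - 4² = 961 - 16 = 945
b = 2 × 31 × 4 = 248
c = 31² + 4² = 961 + 16 = 977
Verification: 945² + 248² = 893025 + 61504 = 954529 = 977² ✓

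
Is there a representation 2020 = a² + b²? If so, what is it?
16² + 42² (a=16, b=42)

Factorization: 2020 = 2^2 × 5 × 101
By Fermat: n is sum of two squares iff every prime p ≡ 3 (mod 4) appears to even power.
All primes ≡ 3 (mod 4) appear to even power.
Search a = 0, 1, 2, … for 2020 - a² a perfect square: first hit at a = 16: 2020 - 256 = 1764 = 42².
2020 = 16² + 42² = 256 + 1764 ✓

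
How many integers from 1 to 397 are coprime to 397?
396

397 = 397
φ(n) = n × ∏(1 - 1/p) for each prime p dividing n
φ(397) = 397 × (1 - 1/397) = 396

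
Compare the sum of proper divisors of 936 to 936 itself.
abundant

Proper divisors of 936: sum = 1 + 2 + 3 + 4 + 6 + 8 + 9 + 12 + ... + 156 + 234 + 312 + 468 (23 divisors) = 1794
Since 1794 > 936, 936 is abundant.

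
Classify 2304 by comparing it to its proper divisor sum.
abundant

Proper divisors of 2304: sum = 1 + 2 + 3 + 4 + 6 + 8 + 9 + 12 + ... + 384 + 576 + 768 + 1152 (26 divisors) = 4339
Since 4339 > 2304, 2304 is abundant.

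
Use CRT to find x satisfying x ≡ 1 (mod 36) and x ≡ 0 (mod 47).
1081

Using Chinese Remainder Theorem:
M = 36 × 47 = 1692
M1 = 47, M2 = 36
y1 = 47^(-1) mod 36 = 23
y2 = 36^(-1) mod 47 = 17
x = (1×47×23 + 0×36×17) mod 1692 = 1081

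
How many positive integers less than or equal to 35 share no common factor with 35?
24

35 = 5 × 7
φ(n) = n × ∏(1 - 1/p) for each prime p dividing n
φ(35) = 35 × (1 - 1/5) × (1 - 1/7) = 24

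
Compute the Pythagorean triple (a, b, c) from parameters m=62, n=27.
(3115, 3348, 4573)

Euclid's formula: a = m² - n², b = 2mn, c = m² + n²
m = 62, n = 27
a = 62² - 27² = 3844 - 729 = 3115
b = 2 × 62 × 27 = 3348
c = 62² + 27² = 3844 + 729 = 4573
Verification: 3115² + 3348² = 9703225 + 11209104 = 20912329 = 4573² ✓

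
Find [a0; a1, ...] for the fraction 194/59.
[3; 3, 2, 8]

Euclidean algorithm steps:
194 = 3 × 59 + 17
59 = 3 × 17 + 8
17 = 2 × 8 + 1
8 = 8 × 1 + 0
Continued fraction: [3; 3, 2, 8]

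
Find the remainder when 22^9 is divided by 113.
61

Repeated squaring. Binary of 9 = 1001.
22^1 ≡ 22 (mod 113); 22^2 ≡ 32 (mod 113); 22^4 ≡ 7 (mod 113); 22^8 ≡ 49 (mod 113)
22^9 = 22^1 × 22^8 ≡ 61 (mod 113)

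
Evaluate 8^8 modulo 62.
16

Repeated squaring. Binary of 8 = 1000.
8^1 ≡ 8 (mod 62); 8^2 ≡ 2 (mod 62); 8^4 ≡ 4 (mod 62); 8^8 ≡ 16 (mod 62)
8^8 = 8^8 ≡ 16 (mod 62)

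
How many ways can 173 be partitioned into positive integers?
362326859895

p(n) counts ways to write n as a sum of positive integers (order ignored).
Euler's pentagonal recurrence: p(k) = p(k-1) + p(k-2) - p(k-5) - p(k-7) + p(k-12) + p(k-15) - ... (offsets j(3j∓1)/2, signs ++--, p(0)=1, p(<0)=0).
DP table for k = 0..172: p(0)=1, p(1)=1, p(2)=2, p(3)=3, p(4)=5, p(5)=7, p(6)=11, p(7)=15, p(8)=22, p(9)=30, p(10)=42, p(11)=56, p(12)=77, p(13)=101, p(14)=135, p(15)=176, p(16)=231, p(17)=297, p(18)=385, p(19)=490, p(20)=627, p(21)=792, p(22)=1002, p(23)=1255, p(24)=1575, p(25)=1958, p(26)=2436, p(27)=3010, p(28)=3718, p(29)=4565, p(30)=5604, p(31)=6842, p(32)=8349, p(33)=10143, p(34)=12310, p(35)=14883, p(36)=17977, p(37)=21637, p(38)=26015, p(39)=31185, p(40)=37338, p(41)=44583, p(42)=53174, p(43)=63261, p(44)=75175, p(45)=89134, p(46)=105558, p(47)=124754, p(48)=147273, p(49)=173525, p(50)=204226, p(51)=239943, p(52)=281589, p(53)=329931, p(54)=386155, p(55)=451276, p(56)=526823, p(57)=614154, p(58)=715220, p(59)=831820, p(60)=966467, p(61)=1121505, p(62)=1300156, p(63)=1505499, p(64)=1741630, p(65)=2012558, p(66)=2323520, p(67)=2679689, p(68)=3087735, p(69)=3554345, p(70)=4087968, p(71)=4697205, p(72)=5392783, p(73)=6185689, p(74)=7089500, p(75)=8118264, p(76)=9289091, p(77)=10619863, p(78)=12132164, p(79)=13848650, p(80)=15796476, p(81)=18004327, p(82)=20506255, p(83)=23338469, p(84)=26543660, p(85)=30167357, p(86)=34262962, p(87)=38887673, p(88)=44108109, p(89)=49995925, p(90)=56634173, p(91)=64112359, p(92)=72533807, p(93)=82010177, p(94)=92669720, p(95)=104651419, p(96)=118114304, p(97)=133230930, p(98)=150198136, p(99)=169229875, p(100)=190569292, p(101)=214481126, p(102)=241265379, p(103)=271248950, p(104)=304801365, p(105)=342325709, p(106)=384276336, p(107)=431149389, p(108)=483502844, p(109)=541946240, p(110)=607163746, p(111)=679903203, p(112)=761002156, p(113)=851376628, p(114)=952050665, p(115)=1064144451, p(116)=1188908248, p(117)=1327710076, p(118)=1482074143, p(119)=1653668665, p(120)=1844349560, p(121)=2056148051, p(122)=2291320912, p(123)=2552338241, p(124)=2841940500, p(125)=3163127352, p(126)=3519222692, p(127)=3913864295, p(128)=4351078600, p(129)=4835271870, p(130)=5371315400, p(131)=5964539504, p(132)=6620830889, p(133)=7346629512, p(134)=8149040695, p(135)=9035836076, p(136)=10015581680, p(137)=11097645016, p(138)=12292341831, p(139)=13610949895, p(140)=15065878135, p(141)=16670689208, p(142)=18440293320, p(143)=20390982757, p(144)=22540654445, p(145)=24908858009, p(146)=27517052599, p(147)=30388671978, p(148)=33549419497, p(149)=37027355200, p(150)=40853235313, p(151)=45060624582, p(152)=49686288421, p(153)=54770336324, p(154)=60356673280, p(155)=66493182097, p(156)=73232243759, p(157)=80630964769, p(158)=88751778802, p(159)=97662728555, p(160)=107438159466, p(161)=118159068427, p(162)=129913904637, p(163)=142798995930, p(164)=156919475295, p(165)=172389800255, p(166)=189334822579, p(167)=207890420102, p(168)=228204732751, p(169)=250438925115, p(170)=274768617130, p(171)=301384802048, p(172)=330495499613.
Final step: p(173) = p(172) + p(171) - p(168) - p(166) + p(161) + p(158) - p(151) - p(147) + p(138) + p(133) - p(122) - p(116) + p(103) + p(96) - p(81) - p(73) + p(56) + p(47) - p(28) - p(18)
= 330495499613 + 301384802048 - 228204732751 - 189334822579 + 118159068427 + 88751778802 - 45060624582 - 30388671978 + 12292341831 + 7346629512 - 2291320912 - 1188908248 + 271248950 + 118114304 - 18004327 - 6185689 + 526823 + 124754 - 3718 - 385
= 362326859895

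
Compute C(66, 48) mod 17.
11

Using Lucas' theorem:
Write n=66 and k=48 in base 17:
n in base 17: [3, 15]
k in base 17: [2, 14]
C(66,48) mod 17 = ∏ C(n_i, k_i) mod 17
Digit binomials (mod 17): C(3,2) = 3; C(15,14) = 15
Product: 3 × 15 = 45 ≡ 11 (mod 17)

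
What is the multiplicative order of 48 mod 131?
65

131 is prime, so ord(48) divides φ(131) = 130.
Divisors of 130: 1, 2, 5, 10, 13, 26, 65, 130.
Repeated squaring: 48^1 ≡ 48, 48^2 ≡ 77, 48^4 ≡ 34, 48^8 ≡ 108, 48^16 ≡ 5, 48^32 ≡ 25, 48^64 ≡ 101, 48^128 ≡ 114 (mod 131).
Test 48^d mod 131 for each divisor d in increasing order:
48^1 ≡ 48
48^2 ≡ 77
48^5 = 48^4·48^1 ≡ 60
48^10 = 48^8·48^2 ≡ 63
48^13 = 48^8·48^4·48^1 ≡ 61
48^26 = 48^16·48^8·48^2 ≡ 53
48^65 = 48^64·48^1 ≡ 1  ← first divisor giving 1
The order is 65.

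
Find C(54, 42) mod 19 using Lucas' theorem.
15

Using Lucas' theorem:
Write n=54 and k=42 in base 19:
n in base 19: [2, 16]
k in base 19: [2, 4]
C(54,42) mod 19 = ∏ C(n_i, k_i) mod 19
Digit binomials (mod 19): C(2,2) = 1; C(16,4) = 1820 ≡ 15
Product: 1 × 15 = 15 ≡ 15 (mod 19)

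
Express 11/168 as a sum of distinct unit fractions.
1/16 + 1/336

Greedy algorithm:
11/168: ceiling(168/11) = 16, use 1/16
1/336: ceiling(336/1) = 336, use 1/336
Result: 11/168 = 1/16 + 1/336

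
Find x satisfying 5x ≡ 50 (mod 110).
x ≡ 10 (mod 22)

gcd(5, 110) = 5, which divides 50, so solutions exist.
Divide through by 5: x ≡ 10 (mod 22).
The coefficient of x is now 1, so x ≡ 10 (mod 22).
Check: 5 × 10 = 50 ≡ 50 (mod 110).
x ≡ 10 (mod 22), giving 5 solutions mod 110.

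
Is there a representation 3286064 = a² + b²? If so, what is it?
Not possible

Factorization: 3286064 = 2^4 × 59^3
By Fermat: n is sum of two squares iff every prime p ≡ 3 (mod 4) appears to even power.
Prime(s) ≡ 3 (mod 4) with odd exponent: [(59, 3)]
Therefore 3286064 cannot be expressed as a² + b².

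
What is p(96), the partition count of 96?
118114304

p(n) counts ways to write n as a sum of positive integers (order ignored).
Euler's pentagonal recurrence: p(k) = p(k-1) + p(k-2) - p(k-5) - p(k-7) + p(k-12) + p(k-15) - ... (offsets j(3j∓1)/2, signs ++--, p(0)=1, p(<0)=0).
DP table for k = 0..95: p(0)=1, p(1)=1, p(2)=2, p(3)=3, p(4)=5, p(5)=7, p(6)=11, p(7)=15, p(8)=22, p(9)=30, p(10)=42, p(11)=56, p(12)=77, p(13)=101, p(14)=135, p(15)=176, p(16)=231, p(17)=297, p(18)=385, p(19)=490, p(20)=627, p(21)=792, p(22)=1002, p(23)=1255, p(24)=1575, p(25)=1958, p(26)=2436, p(27)=3010, p(28)=3718, p(29)=4565, p(30)=5604, p(31)=6842, p(32)=8349, p(33)=10143, p(34)=12310, p(35)=14883, p(36)=17977, p(37)=21637, p(38)=26015, p(39)=31185, p(40)=37338, p(41)=44583, p(42)=53174, p(43)=63261, p(44)=75175, p(45)=89134, p(46)=105558, p(47)=124754, p(48)=147273, p(49)=173525, p(50)=204226, p(51)=239943, p(52)=281589, p(53)=329931, p(54)=386155, p(55)=451276, p(56)=526823, p(57)=614154, p(58)=715220, p(59)=831820, p(60)=966467, p(61)=1121505, p(62)=1300156, p(63)=1505499, p(64)=1741630, p(65)=2012558, p(66)=2323520, p(67)=2679689, p(68)=3087735, p(69)=3554345, p(70)=4087968, p(71)=4697205, p(72)=5392783, p(73)=6185689, p(74)=7089500, p(75)=8118264, p(76)=9289091, p(77)=10619863, p(78)=12132164, p(79)=13848650, p(80)=15796476, p(81)=18004327, p(82)=20506255, p(83)=23338469, p(84)=26543660, p(85)=30167357, p(86)=34262962, p(87)=38887673, p(88)=44108109, p(89)=49995925, p(90)=56634173, p(91)=64112359, p(92)=72533807, p(93)=82010177, p(94)=92669720, p(95)=104651419.
Final step: p(96) = p(95) + p(94) - p(91) - p(89) + p(84) + p(81) - p(74) - p(70) + p(61) + p(56) - p(45) - p(39) + p(26) + p(19) - p(4)
= 104651419 + 92669720 - 64112359 - 49995925 + 26543660 + 18004327 - 7089500 - 4087968 + 1121505 + 526823 - 89134 - 31185 + 2436 + 490 - 5
= 118114304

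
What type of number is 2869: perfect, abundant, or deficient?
deficient

Proper divisors of 2869: sum = 1 + 19 + 151 = 171
Since 171 < 2869, 2869 is deficient.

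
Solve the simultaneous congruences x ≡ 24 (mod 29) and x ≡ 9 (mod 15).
24

Using Chinese Remainder Theorem:
M = 29 × 15 = 435
M1 = 15, M2 = 29
y1 = 15^(-1) mod 29 = 2
y2 = 29^(-1) mod 15 = 14
x = (24×15×2 + 9×29×14) mod 435 = 24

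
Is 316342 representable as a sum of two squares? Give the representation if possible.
Not possible

Factorization: 316342 = 2 × 13 × 23^3
By Fermat: n is sum of two squares iff every prime p ≡ 3 (mod 4) appears to even power.
Prime(s) ≡ 3 (mod 4) with odd exponent: [(23, 3)]
Therefore 316342 cannot be expressed as a² + b².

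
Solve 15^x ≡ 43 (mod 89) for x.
19

Baby-step giant-step with step n = ⌈√89⌉ = 10.
Baby steps 15^j mod 89 (j:value) for j=0..9: 0:1, 1:15, 2:47, 3:82, 4:73, 5:27, 6:49, 7:23, 8:78, 9:13.
Giant-step multiplier: 15^(-10) ≡ 15^(88-10) = 15^78 ≡ 21 (mod 89).
Giant steps γ_i = 43·21^i mod 89: γ_0=43, γ_1=13 (in table at j=9).
x = i·n + j = 1·10 + 9 = 19.
Check: 15^19 ≡ 43 (mod 89).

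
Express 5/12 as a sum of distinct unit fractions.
1/3 + 1/12

Greedy algorithm:
5/12: ceiling(12/5) = 3, use 1/3
1/12: ceiling(12/1) = 12, use 1/12
Result: 5/12 = 1/3 + 1/12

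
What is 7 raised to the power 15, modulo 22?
21

Repeated squaring. Binary of 15 = 1111.
7^1 ≡ 7 (mod 22); 7^2 ≡ 5 (mod 22); 7^4 ≡ 3 (mod 22); 7^8 ≡ 9 (mod 22)
7^15 = 7^1 × 7^2 × 7^4 × 7^8 ≡ 21 (mod 22)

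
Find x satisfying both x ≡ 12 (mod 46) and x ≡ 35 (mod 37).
886

Using Chinese Remainder Theorem:
M = 46 × 37 = 1702
M1 = 37, M2 = 46
y1 = 37^(-1) mod 46 = 5
y2 = 46^(-1) mod 37 = 33
x = (12×37×5 + 35×46×33) mod 1702 = 886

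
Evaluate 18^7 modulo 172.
136

Repeated squaring. Binary of 7 = 111.
18^1 ≡ 18 (mod 172); 18^2 ≡ 152 (mod 172); 18^4 ≡ 56 (mod 172)
18^7 = 18^1 × 18^2 × 18^4 ≡ 136 (mod 172)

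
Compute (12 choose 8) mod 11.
0

Using Lucas' theorem:
Write n=12 and k=8 in base 11:
n in base 11: [1, 1]
k in base 11: [0, 8]
C(12,8) mod 11 = ∏ C(n_i, k_i) mod 11
Digit binomials (mod 11): C(1,0) = 1; C(1,8) = 0 (k_i > n_i)
Product: 1 × 0 = 0 ≡ 0 (mod 11)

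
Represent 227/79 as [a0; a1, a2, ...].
[2; 1, 6, 1, 9]

Euclidean algorithm steps:
227 = 2 × 79 + 69
79 = 1 × 69 + 10
69 = 6 × 10 + 9
10 = 1 × 9 + 1
9 = 9 × 1 + 0
Continued fraction: [2; 1, 6, 1, 9]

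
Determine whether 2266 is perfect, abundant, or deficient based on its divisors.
deficient

Proper divisors of 2266: sum = 1 + 2 + 11 + 22 + 103 + 206 + 1133 = 1478
Since 1478 < 2266, 2266 is deficient.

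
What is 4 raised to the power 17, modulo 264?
16

Repeated squaring. Binary of 17 = 10001.
4^1 ≡ 4 (mod 264); 4^2 ≡ 16 (mod 264); 4^4 ≡ 256 (mod 264); 4^8 ≡ 64 (mod 264); 4^16 ≡ 136 (mod 264)
4^17 = 4^1 × 4^16 ≡ 16 (mod 264)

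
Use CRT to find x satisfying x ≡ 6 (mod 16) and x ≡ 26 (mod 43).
198

Using Chinese Remainder Theorem:
M = 16 × 43 = 688
M1 = 43, M2 = 16
y1 = 43^(-1) mod 16 = 3
y2 = 16^(-1) mod 43 = 35
x = (6×43×3 + 26×16×35) mod 688 = 198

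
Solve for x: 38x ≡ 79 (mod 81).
x ≡ 17 (mod 81)

gcd(38, 81) = 1, which divides 79, so solutions exist.
Find 38^(-1) mod 81 by the extended Euclidean algorithm:
81 = 2 × 38 + 5  ⟹  5 = (1)·81 + (-2)·38
38 = 7 × 5 + 3  ⟹  3 = (-7)·81 + (15)·38
5 = 1 × 3 + 2  ⟹  2 = (8)·81 + (-17)·38
3 = 1 × 2 + 1  ⟹  1 = (-15)·81 + (32)·38
So (32)·38 ≡ 1 (mod 81), i.e. 38^(-1) ≡ 32 (mod 81).
x ≡ 32 × 79 = 2528 ≡ 17 (mod 81).
Check: 38 × 17 = 646 ≡ 79 (mod 81).
Unique solution: x ≡ 17 (mod 81)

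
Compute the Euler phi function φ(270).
72

270 = 2 × 3^3 × 5
φ(n) = n × ∏(1 - 1/p) for each prime p dividing n
φ(270) = 270 × (1 - 1/2) × (1 - 1/3) × (1 - 1/5) = 72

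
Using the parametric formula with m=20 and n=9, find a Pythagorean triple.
(319, 360, 481)

Euclid's formula: a = m² - n², b = 2mn, c = m² + n²
m = 20, n = 9
a = 20² - 9² = 400 - 81 = 319
b = 2 × 20 × 9 = 360
c = 20² + 9² = 400 + 81 = 481
Verification: 319² + 360² = 101761 + 129600 = 231361 = 481² ✓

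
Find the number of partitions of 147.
30388671978

p(n) counts ways to write n as a sum of positive integers (order ignored).
Euler's pentagonal recurrence: p(k) = p(k-1) + p(k-2) - p(k-5) - p(k-7) + p(k-12) + p(k-15) - ... (offsets j(3j∓1)/2, signs ++--, p(0)=1, p(<0)=0).
DP table for k = 0..146: p(0)=1, p(1)=1, p(2)=2, p(3)=3, p(4)=5, p(5)=7, p(6)=11, p(7)=15, p(8)=22, p(9)=30, p(10)=42, p(11)=56, p(12)=77, p(13)=101, p(14)=135, p(15)=176, p(16)=231, p(17)=297, p(18)=385, p(19)=490, p(20)=627, p(21)=792, p(22)=1002, p(23)=1255, p(24)=1575, p(25)=1958, p(26)=2436, p(27)=3010, p(28)=3718, p(29)=4565, p(30)=5604, p(31)=6842, p(32)=8349, p(33)=10143, p(34)=12310, p(35)=14883, p(36)=17977, p(37)=21637, p(38)=26015, p(39)=31185, p(40)=37338, p(41)=44583, p(42)=53174, p(43)=63261, p(44)=75175, p(45)=89134, p(46)=105558, p(47)=124754, p(48)=147273, p(49)=173525, p(50)=204226, p(51)=239943, p(52)=281589, p(53)=329931, p(54)=386155, p(55)=451276, p(56)=526823, p(57)=614154, p(58)=715220, p(59)=831820, p(60)=966467, p(61)=1121505, p(62)=1300156, p(63)=1505499, p(64)=1741630, p(65)=2012558, p(66)=2323520, p(67)=2679689, p(68)=3087735, p(69)=3554345, p(70)=4087968, p(71)=4697205, p(72)=5392783, p(73)=6185689, p(74)=7089500, p(75)=8118264, p(76)=9289091, p(77)=10619863, p(78)=12132164, p(79)=13848650, p(80)=15796476, p(81)=18004327, p(82)=20506255, p(83)=23338469, p(84)=26543660, p(85)=30167357, p(86)=34262962, p(87)=38887673, p(88)=44108109, p(89)=49995925, p(90)=56634173, p(91)=64112359, p(92)=72533807, p(93)=82010177, p(94)=92669720, p(95)=104651419, p(96)=118114304, p(97)=133230930, p(98)=150198136, p(99)=169229875, p(100)=190569292, p(101)=214481126, p(102)=241265379, p(103)=271248950, p(104)=304801365, p(105)=342325709, p(106)=384276336, p(107)=431149389, p(108)=483502844, p(109)=541946240, p(110)=607163746, p(111)=679903203, p(112)=761002156, p(113)=851376628, p(114)=952050665, p(115)=1064144451, p(116)=1188908248, p(117)=1327710076, p(118)=1482074143, p(119)=1653668665, p(120)=1844349560, p(121)=2056148051, p(122)=2291320912, p(123)=2552338241, p(124)=2841940500, p(125)=3163127352, p(126)=3519222692, p(127)=3913864295, p(128)=4351078600, p(129)=4835271870, p(130)=5371315400, p(131)=5964539504, p(132)=6620830889, p(133)=7346629512, p(134)=8149040695, p(135)=9035836076, p(136)=10015581680, p(137)=11097645016, p(138)=12292341831, p(139)=13610949895, p(140)=15065878135, p(141)=16670689208, p(142)=18440293320, p(143)=20390982757, p(144)=22540654445, p(145)=24908858009, p(146)=27517052599.
Final step: p(147) = p(146) + p(145) - p(142) - p(140) + p(135) + p(132) - p(125) - p(121) + p(112) + p(107) - p(96) - p(90) + p(77) + p(70) - p(55) - p(47) + p(30) + p(21) - p(2)
= 27517052599 + 24908858009 - 18440293320 - 15065878135 + 9035836076 + 6620830889 - 3163127352 - 2056148051 + 761002156 + 431149389 - 118114304 - 56634173 + 10619863 + 4087968 - 451276 - 124754 + 5604 + 792 - 2
= 30388671978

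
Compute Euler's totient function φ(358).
178

358 = 2 × 179
φ(n) = n × ∏(1 - 1/p) for each prime p dividing n
φ(358) = 358 × (1 - 1/2) × (1 - 1/179) = 178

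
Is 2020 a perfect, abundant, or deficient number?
abundant

Proper divisors of 2020: sum = 1 + 2 + 4 + 5 + 10 + 20 + 101 + 202 + 404 + 505 + 1010 = 2264
Since 2264 > 2020, 2020 is abundant.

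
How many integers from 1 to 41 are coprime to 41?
40

41 = 41
φ(n) = n × ∏(1 - 1/p) for each prime p dividing n
φ(41) = 41 × (1 - 1/41) = 40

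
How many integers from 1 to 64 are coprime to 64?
32

64 = 2^6
φ(n) = n × ∏(1 - 1/p) for each prime p dividing n
φ(64) = 64 × (1 - 1/2) = 32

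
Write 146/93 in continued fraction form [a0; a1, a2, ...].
[1; 1, 1, 3, 13]

Euclidean algorithm steps:
146 = 1 × 93 + 53
93 = 1 × 53 + 40
53 = 1 × 40 + 13
40 = 3 × 13 + 1
13 = 13 × 1 + 0
Continued fraction: [1; 1, 1, 3, 13]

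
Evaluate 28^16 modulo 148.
16

Repeated squaring. Binary of 16 = 10000.
28^1 ≡ 28 (mod 148); 28^2 ≡ 44 (mod 148); 28^4 ≡ 12 (mod 148); 28^8 ≡ 144 (mod 148); 28^16 ≡ 16 (mod 148)
28^16 = 28^16 ≡ 16 (mod 148)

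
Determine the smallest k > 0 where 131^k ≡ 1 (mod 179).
178

179 is prime, so ord(131) divides φ(179) = 178.
Divisors of 178: 1, 2, 89, 178.
Repeated squaring: 131^1 ≡ 131, 131^2 ≡ 156, 131^4 ≡ 171, 131^8 ≡ 64, 131^16 ≡ 158, 131^32 ≡ 83, 131^64 ≡ 87, 131^128 ≡ 51 (mod 179).
Test 131^d mod 179 for each divisor d in increasing order:
131^1 ≡ 131
131^2 ≡ 156
131^89 = 131^64·131^16·131^8·131^1 ≡ 178
131^178 = 131^128·131^32·131^16·131^2 ≡ 1  ← first divisor giving 1
The order is 178.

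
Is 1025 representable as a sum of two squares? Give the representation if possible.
1² + 32² (a=1, b=32)

Factorization: 1025 = 5^2 × 41
By Fermat: n is sum of two squares iff every prime p ≡ 3 (mod 4) appears to even power.
All primes ≡ 3 (mod 4) appear to even power.
Search a = 0, 1, 2, … for 1025 - a² a perfect square: first hit at a = 1: 1025 - 1 = 1024 = 32².
1025 = 1² + 32² = 1 + 1024 ✓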